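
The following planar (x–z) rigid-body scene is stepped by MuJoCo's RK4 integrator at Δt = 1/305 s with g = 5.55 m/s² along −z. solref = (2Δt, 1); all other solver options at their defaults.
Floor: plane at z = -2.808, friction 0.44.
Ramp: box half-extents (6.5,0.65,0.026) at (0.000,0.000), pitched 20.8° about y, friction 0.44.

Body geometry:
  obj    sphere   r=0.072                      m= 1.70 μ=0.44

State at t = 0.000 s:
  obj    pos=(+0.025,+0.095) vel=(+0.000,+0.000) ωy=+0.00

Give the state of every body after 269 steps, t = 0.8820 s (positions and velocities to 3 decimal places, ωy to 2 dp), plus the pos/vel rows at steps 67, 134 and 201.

State at t = 0.8820 s:
  obj    pos=(+0.537,-0.099) vel=(+1.161,-0.441) ωy=+17.24

Key-timestep trajectory:
   step    t(s)  obj.x    obj.z    obj.vx   obj.vz 
     67  0.2197   +0.057  +0.083  +0.289  -0.110
    134  0.4393   +0.152  +0.047  +0.578  -0.220
    201  0.6590   +0.311  -0.013  +0.867  -0.329


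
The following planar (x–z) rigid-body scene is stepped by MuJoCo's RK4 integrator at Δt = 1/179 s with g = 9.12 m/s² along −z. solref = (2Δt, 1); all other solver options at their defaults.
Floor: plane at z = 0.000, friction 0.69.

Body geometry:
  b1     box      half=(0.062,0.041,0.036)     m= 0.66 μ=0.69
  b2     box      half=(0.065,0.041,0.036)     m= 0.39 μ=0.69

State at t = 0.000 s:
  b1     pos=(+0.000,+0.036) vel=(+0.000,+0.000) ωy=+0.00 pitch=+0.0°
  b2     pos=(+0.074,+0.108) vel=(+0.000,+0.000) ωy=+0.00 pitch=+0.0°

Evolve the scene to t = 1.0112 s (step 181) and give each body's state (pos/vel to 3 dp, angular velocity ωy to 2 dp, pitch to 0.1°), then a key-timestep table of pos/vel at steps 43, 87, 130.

State at t = 1.0112 s:
  b1     pos=(+0.000,+0.036) vel=(+0.000,+0.000) ωy=+0.00 pitch=+0.0°
  b2     pos=(+0.137,+0.065) vel=(+0.000,+0.000) ωy=+0.00 pitch=+90.0°

Key-timestep trajectory:
   step    t(s)  b1.x    b1.z    b1.vx   b1.vz   b2.x    b2.z    b2.vx   b2.vz 
     43  0.2402   +0.000  +0.036  +0.000  +0.000   +0.110  +0.072  +0.354  +0.057
     87  0.4860   +0.000  +0.036  +0.000  +0.000   +0.157  +0.072  -0.028  -0.007
    130  0.7263   +0.000  +0.036  +0.000  +0.000   +0.132  +0.068  +0.079  -0.036


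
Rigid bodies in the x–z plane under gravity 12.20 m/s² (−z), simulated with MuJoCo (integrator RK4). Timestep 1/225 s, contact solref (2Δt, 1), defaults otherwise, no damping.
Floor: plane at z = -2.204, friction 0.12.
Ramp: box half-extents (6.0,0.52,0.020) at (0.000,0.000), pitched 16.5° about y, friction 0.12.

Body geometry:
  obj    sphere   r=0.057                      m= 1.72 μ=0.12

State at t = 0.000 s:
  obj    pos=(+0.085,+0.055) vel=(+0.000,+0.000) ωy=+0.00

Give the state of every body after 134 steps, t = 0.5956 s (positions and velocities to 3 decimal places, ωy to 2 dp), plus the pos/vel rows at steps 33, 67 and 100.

State at t = 0.5956 s:
  obj    pos=(+0.506,-0.070) vel=(+1.413,-0.419) ωy=+25.85

Key-timestep trajectory:
   step    t(s)  obj.x    obj.z    obj.vx   obj.vz 
     33  0.1467   +0.111  +0.048  +0.348  -0.103
     67  0.2978   +0.190  +0.024  +0.707  -0.209
    100  0.4444   +0.319  -0.014  +1.055  -0.312


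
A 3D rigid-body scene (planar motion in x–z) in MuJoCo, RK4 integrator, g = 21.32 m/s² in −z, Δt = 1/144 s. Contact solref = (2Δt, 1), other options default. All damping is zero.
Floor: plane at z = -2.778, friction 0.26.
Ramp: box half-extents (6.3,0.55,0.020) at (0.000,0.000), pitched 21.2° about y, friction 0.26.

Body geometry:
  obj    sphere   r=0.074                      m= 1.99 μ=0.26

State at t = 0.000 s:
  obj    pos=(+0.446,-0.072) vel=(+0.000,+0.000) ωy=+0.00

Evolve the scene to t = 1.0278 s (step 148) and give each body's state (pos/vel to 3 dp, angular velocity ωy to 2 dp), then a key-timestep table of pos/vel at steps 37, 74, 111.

State at t = 1.0278 s:
  obj    pos=(+3.158,-1.124) vel=(+5.277,-2.047) ωy=+76.47

Key-timestep trajectory:
   step    t(s)  obj.x    obj.z    obj.vx   obj.vz 
     37  0.2569   +0.616  -0.138  +1.319  -0.512
     74  0.5139   +1.124  -0.335  +2.639  -1.023
    111  0.7708   +1.972  -0.664  +3.958  -1.535


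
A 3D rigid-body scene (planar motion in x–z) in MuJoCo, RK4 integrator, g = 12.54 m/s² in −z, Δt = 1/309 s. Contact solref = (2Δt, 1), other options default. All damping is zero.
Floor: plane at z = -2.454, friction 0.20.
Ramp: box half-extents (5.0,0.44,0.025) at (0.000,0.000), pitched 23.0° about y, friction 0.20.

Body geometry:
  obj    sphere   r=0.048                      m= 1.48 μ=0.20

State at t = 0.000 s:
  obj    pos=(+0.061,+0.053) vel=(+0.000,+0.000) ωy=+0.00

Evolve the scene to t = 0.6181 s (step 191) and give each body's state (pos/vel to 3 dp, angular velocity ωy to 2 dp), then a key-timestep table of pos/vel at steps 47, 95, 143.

State at t = 0.6181 s:
  obj    pos=(+0.677,-0.208) vel=(+1.991,-0.845) ωy=+45.06

Key-timestep trajectory:
   step    t(s)  obj.x    obj.z    obj.vx   obj.vz 
     47  0.1521   +0.098  +0.038  +0.490  -0.208
     95  0.3074   +0.213  -0.011  +0.991  -0.420
    143  0.4628   +0.406  -0.093  +1.491  -0.633


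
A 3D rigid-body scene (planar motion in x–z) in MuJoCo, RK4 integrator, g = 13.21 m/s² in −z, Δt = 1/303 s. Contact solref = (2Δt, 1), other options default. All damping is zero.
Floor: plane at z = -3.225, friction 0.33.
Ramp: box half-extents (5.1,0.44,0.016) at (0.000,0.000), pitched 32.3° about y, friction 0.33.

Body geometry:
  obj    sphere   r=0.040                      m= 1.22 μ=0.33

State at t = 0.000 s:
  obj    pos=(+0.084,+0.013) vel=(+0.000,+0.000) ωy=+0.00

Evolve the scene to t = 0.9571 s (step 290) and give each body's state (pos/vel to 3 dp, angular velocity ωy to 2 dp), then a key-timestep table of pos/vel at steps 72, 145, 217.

State at t = 0.9571 s:
  obj    pos=(+2.036,-1.221) vel=(+4.079,-2.579) ωy=+120.63

Key-timestep trajectory:
   step    t(s)  obj.x    obj.z    obj.vx   obj.vz 
     72  0.2376   +0.204  -0.063  +1.013  -0.640
    145  0.4785   +0.572  -0.295  +2.040  -1.289
    217  0.7162   +1.177  -0.678  +3.052  -1.930


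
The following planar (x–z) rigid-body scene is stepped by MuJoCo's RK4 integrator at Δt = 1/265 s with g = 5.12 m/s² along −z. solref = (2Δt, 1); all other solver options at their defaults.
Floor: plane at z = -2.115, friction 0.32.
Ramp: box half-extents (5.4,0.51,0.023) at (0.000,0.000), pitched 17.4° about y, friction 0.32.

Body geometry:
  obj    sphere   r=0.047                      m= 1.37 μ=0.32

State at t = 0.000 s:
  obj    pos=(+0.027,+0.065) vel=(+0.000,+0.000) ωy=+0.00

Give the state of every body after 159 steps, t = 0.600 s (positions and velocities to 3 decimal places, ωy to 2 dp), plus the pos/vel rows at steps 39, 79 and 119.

State at t = 0.600 s:
  obj    pos=(+0.215,+0.006) vel=(+0.626,-0.196) ωy=+13.96

Key-timestep trajectory:
   step    t(s)  obj.x    obj.z    obj.vx   obj.vz 
     39  0.1472   +0.038  +0.061  +0.154  -0.048
     79  0.2981   +0.073  +0.050  +0.311  -0.098
    119  0.4491   +0.132  +0.032  +0.469  -0.147


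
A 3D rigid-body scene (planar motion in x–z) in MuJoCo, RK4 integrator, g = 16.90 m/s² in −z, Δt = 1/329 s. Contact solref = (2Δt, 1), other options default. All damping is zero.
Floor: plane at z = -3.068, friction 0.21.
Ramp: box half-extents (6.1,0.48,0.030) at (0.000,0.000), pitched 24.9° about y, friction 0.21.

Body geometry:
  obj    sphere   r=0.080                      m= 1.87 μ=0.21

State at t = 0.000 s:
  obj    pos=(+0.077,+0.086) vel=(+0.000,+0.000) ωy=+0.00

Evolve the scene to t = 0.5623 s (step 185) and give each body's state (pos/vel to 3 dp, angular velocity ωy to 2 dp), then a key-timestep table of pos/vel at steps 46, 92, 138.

State at t = 0.5623 s:
  obj    pos=(+0.806,-0.253) vel=(+2.592,-1.203) ωy=+35.72

Key-timestep trajectory:
   step    t(s)  obj.x    obj.z    obj.vx   obj.vz 
     46  0.1398   +0.122  +0.065  +0.645  -0.299
     92  0.2796   +0.257  +0.002  +1.289  -0.598
    138  0.4195   +0.483  -0.103  +1.934  -0.898


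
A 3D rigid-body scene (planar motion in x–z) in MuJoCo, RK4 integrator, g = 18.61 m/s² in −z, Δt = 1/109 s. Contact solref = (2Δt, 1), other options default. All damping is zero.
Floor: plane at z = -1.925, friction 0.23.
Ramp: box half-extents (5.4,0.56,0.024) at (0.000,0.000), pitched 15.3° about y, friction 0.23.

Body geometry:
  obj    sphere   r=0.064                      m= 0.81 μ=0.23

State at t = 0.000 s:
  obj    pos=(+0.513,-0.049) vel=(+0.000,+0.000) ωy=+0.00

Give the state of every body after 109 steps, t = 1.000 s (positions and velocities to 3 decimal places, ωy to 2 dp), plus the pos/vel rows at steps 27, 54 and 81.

State at t = 1.000 s:
  obj    pos=(+2.205,-0.512) vel=(+3.383,-0.926) ωy=+54.79

Key-timestep trajectory:
   step    t(s)  obj.x    obj.z    obj.vx   obj.vz 
     27  0.2477   +0.617  -0.078  +0.838  -0.229
     54  0.4954   +0.928  -0.163  +1.676  -0.459
     81  0.7431   +1.447  -0.305  +2.514  -0.688


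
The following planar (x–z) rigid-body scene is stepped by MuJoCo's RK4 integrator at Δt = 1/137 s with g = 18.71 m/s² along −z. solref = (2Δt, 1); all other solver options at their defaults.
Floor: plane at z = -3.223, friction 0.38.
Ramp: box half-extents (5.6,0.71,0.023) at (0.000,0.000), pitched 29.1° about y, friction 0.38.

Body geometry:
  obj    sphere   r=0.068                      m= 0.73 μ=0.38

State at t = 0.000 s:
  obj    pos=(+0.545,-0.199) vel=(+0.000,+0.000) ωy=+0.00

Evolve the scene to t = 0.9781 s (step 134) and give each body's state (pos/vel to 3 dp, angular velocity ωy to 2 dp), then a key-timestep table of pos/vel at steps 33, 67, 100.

State at t = 0.9781 s:
  obj    pos=(+3.262,-1.711) vel=(+5.554,-3.092) ωy=+93.47

Key-timestep trajectory:
   step    t(s)  obj.x    obj.z    obj.vx   obj.vz 
     33  0.2409   +0.710  -0.291  +1.368  -0.762
     67  0.4891   +1.224  -0.577  +2.777  -1.546
    100  0.7299   +2.058  -1.041  +4.145  -2.307


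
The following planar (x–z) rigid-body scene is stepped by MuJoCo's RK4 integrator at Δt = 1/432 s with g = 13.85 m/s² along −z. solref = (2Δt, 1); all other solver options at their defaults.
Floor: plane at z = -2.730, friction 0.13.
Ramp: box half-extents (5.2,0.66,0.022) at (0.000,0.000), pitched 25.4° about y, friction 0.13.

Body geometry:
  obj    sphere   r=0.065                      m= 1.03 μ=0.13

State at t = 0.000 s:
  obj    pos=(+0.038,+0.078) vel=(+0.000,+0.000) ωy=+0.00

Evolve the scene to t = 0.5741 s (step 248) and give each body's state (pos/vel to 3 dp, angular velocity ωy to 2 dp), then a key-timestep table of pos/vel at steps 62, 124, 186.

State at t = 0.5741 s:
  obj    pos=(+0.681,-0.227) vel=(+2.238,-1.067) ωy=+35.80

Key-timestep trajectory:
   step    t(s)  obj.x    obj.z    obj.vx   obj.vz 
     62  0.1435   +0.079  +0.059  +0.562  -0.266
    124  0.2870   +0.199  +0.002  +1.120  -0.535
    186  0.4306   +0.400  -0.094  +1.680  -0.798


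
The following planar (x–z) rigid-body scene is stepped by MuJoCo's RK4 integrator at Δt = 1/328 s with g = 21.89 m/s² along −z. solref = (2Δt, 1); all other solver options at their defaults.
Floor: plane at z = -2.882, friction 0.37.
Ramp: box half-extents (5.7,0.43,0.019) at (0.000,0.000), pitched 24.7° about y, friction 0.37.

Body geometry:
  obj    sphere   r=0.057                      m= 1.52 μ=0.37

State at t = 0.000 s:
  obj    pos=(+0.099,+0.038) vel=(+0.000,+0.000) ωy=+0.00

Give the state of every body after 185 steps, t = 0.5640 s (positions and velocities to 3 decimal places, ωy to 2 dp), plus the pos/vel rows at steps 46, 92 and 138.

State at t = 0.5640 s:
  obj    pos=(+1.043,-0.396) vel=(+3.348,-1.540) ωy=+64.64

Key-timestep trajectory:
   step    t(s)  obj.x    obj.z    obj.vx   obj.vz 
     46  0.1402   +0.157  +0.011  +0.833  -0.383
     92  0.2805   +0.333  -0.069  +1.665  -0.766
    138  0.4207   +0.624  -0.204  +2.498  -1.149


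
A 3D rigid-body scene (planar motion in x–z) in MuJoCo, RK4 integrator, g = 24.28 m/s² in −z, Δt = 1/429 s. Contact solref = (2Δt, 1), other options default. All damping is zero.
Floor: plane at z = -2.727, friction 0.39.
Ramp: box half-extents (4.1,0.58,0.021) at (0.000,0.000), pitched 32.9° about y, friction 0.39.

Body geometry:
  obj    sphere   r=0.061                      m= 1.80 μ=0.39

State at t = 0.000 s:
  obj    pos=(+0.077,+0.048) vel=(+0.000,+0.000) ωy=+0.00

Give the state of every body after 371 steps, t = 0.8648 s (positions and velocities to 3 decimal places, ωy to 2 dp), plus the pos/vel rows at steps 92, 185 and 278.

State at t = 0.8648 s:
  obj    pos=(+3.035,-1.866) vel=(+6.840,-4.425) ωy=+133.54

Key-timestep trajectory:
   step    t(s)  obj.x    obj.z    obj.vx   obj.vz 
     92  0.2145   +0.259  -0.070  +1.696  -1.097
    185  0.4312   +0.812  -0.428  +3.411  -2.207
    278  0.6480   +1.738  -1.027  +5.126  -3.316


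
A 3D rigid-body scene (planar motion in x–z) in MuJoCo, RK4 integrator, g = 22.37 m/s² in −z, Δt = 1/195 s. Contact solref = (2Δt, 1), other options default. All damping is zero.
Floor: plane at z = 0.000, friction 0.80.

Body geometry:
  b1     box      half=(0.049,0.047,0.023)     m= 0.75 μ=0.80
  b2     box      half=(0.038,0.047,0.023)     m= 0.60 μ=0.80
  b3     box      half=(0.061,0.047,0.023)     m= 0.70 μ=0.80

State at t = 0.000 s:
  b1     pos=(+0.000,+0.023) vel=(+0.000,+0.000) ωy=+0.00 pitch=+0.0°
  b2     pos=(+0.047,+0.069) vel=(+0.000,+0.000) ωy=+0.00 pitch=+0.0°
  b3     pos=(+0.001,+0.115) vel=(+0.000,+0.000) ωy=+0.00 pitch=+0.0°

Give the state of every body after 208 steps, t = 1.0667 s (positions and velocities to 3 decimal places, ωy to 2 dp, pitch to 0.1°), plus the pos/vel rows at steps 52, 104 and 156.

State at t = 1.0667 s:
  b1     pos=(+0.000,+0.023) vel=(+0.000,+0.000) ωy=+0.00 pitch=+0.0°
  b2     pos=(+0.049,+0.069) vel=(+0.002,+0.000) ωy=+0.00 pitch=+0.2°
  b3     pos=(-0.012,+0.103) vel=(-0.001,-0.001) ωy=+0.04 pitch=-40.1°

Key-timestep trajectory:
   step    t(s)  b1.x    b1.z    b1.vx   b1.vz   b2.x    b2.z    b2.vx   b2.vz   b3.x    b3.z    b3.vx   b3.vz 
     52  0.2667   +0.000  +0.023  +0.000  +0.000   +0.047  +0.069  +0.002  +0.000   -0.011  +0.104  +0.000  -0.001
    104  0.5333   +0.000  +0.023  +0.000  +0.000   +0.048  +0.069  +0.002  +0.000   -0.011  +0.103  +0.000  -0.001
    156  0.8000   +0.000  +0.023  +0.000  +0.000   +0.048  +0.069  +0.002  +0.000   -0.012  +0.103  -0.001  -0.001


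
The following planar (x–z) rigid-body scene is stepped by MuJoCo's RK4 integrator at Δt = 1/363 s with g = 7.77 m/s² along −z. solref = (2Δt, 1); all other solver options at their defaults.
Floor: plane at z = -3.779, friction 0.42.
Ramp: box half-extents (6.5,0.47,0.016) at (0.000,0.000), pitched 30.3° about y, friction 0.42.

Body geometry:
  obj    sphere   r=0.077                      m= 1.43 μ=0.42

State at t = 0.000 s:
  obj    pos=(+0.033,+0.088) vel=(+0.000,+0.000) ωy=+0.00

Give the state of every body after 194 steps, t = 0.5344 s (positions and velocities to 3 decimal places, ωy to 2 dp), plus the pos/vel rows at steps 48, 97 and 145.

State at t = 0.5344 s:
  obj    pos=(+0.378,-0.113) vel=(+1.292,-0.755) ωy=+19.43

Key-timestep trajectory:
   step    t(s)  obj.x    obj.z    obj.vx   obj.vz 
     48  0.1322   +0.054  +0.076  +0.320  -0.187
     97  0.2672   +0.120  +0.038  +0.646  -0.378
    145  0.3994   +0.226  -0.024  +0.966  -0.564


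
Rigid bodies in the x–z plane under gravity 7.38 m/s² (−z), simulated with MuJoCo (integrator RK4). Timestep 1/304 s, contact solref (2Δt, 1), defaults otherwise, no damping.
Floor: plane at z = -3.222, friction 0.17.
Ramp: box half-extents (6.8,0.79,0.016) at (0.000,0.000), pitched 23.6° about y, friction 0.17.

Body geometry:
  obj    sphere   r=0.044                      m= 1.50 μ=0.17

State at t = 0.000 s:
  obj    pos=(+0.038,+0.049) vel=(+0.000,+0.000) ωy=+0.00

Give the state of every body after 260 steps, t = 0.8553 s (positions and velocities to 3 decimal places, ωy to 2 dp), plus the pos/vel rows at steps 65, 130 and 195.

State at t = 0.8553 s:
  obj    pos=(+0.745,-0.260) vel=(+1.654,-0.723) ωy=+41.01

Key-timestep trajectory:
   step    t(s)  obj.x    obj.z    obj.vx   obj.vz 
     65  0.2138   +0.082  +0.030  +0.414  -0.181
    130  0.4276   +0.215  -0.028  +0.827  -0.361
    195  0.6414   +0.436  -0.125  +1.241  -0.542


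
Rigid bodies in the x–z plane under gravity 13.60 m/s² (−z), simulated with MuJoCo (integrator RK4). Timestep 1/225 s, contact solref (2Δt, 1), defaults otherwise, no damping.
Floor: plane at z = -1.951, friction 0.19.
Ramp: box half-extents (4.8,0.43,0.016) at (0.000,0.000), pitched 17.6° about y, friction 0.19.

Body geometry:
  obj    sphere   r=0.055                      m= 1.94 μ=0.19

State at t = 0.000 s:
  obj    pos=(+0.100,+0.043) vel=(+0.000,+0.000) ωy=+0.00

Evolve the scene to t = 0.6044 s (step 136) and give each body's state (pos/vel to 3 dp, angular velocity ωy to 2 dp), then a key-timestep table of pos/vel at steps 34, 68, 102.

State at t = 0.6044 s:
  obj    pos=(+0.611,-0.119) vel=(+1.692,-0.537) ωy=+32.27

Key-timestep trajectory:
   step    t(s)  obj.x    obj.z    obj.vx   obj.vz 
     34  0.1511   +0.132  +0.033  +0.423  -0.134
     68  0.3022   +0.228  +0.002  +0.846  -0.268
    102  0.4533   +0.388  -0.049  +1.269  -0.403


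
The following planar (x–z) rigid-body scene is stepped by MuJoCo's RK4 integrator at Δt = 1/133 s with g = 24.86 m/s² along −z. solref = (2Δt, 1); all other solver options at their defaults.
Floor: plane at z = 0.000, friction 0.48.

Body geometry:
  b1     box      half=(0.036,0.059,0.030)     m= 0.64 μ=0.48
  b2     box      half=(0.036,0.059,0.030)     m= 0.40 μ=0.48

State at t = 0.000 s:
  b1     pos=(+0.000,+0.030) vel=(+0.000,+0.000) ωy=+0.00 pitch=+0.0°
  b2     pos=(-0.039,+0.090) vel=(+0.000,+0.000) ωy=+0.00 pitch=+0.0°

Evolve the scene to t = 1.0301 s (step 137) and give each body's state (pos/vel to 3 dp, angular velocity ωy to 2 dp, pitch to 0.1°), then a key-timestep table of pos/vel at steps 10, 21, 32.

State at t = 1.0301 s:
  b1     pos=(+0.000,+0.030) vel=(+0.000,+0.000) ωy=+0.00 pitch=+0.0°
  b2     pos=(-0.078,+0.036) vel=(+0.000,+0.000) ωy=+0.00 pitch=-90.0°

Key-timestep trajectory:
   step    t(s)  b1.x    b1.z    b1.vx   b1.vz   b2.x    b2.z    b2.vx   b2.vz 
     10  0.0752   +0.000  +0.030  +0.000  +0.004   -0.044  +0.089  -0.147  -0.027
     21  0.1579   +0.000  +0.030  +0.000  +0.000   -0.068  +0.063  -0.381  -0.995
     32  0.2406   +0.000  +0.030  +0.000  +0.000   -0.078  +0.034  +0.032  +0.082


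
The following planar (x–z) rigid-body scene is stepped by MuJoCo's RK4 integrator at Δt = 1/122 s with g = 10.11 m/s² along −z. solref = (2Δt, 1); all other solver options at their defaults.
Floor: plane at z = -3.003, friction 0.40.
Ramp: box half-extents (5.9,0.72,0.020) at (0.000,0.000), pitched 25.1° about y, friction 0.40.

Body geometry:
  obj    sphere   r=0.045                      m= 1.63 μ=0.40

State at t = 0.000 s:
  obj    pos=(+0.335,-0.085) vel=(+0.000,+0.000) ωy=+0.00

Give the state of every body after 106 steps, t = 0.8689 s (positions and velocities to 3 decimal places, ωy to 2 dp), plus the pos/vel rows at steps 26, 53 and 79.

State at t = 0.8689 s:
  obj    pos=(+1.382,-0.576) vel=(+2.410,-1.129) ωy=+59.13

Key-timestep trajectory:
   step    t(s)  obj.x    obj.z    obj.vx   obj.vz 
     26  0.2131   +0.398  -0.115  +0.591  -0.277
     53  0.4344   +0.597  -0.208  +1.205  -0.565
     79  0.6475   +0.917  -0.358  +1.796  -0.841


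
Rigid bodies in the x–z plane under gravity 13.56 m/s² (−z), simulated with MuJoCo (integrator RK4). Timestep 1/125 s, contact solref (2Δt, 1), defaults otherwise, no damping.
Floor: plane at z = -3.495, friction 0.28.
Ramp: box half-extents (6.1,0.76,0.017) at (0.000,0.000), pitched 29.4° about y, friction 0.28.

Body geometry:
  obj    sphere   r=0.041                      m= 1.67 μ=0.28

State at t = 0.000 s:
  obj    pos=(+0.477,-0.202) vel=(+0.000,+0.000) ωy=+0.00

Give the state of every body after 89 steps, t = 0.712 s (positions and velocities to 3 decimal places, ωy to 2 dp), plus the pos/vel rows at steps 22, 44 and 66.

State at t = 0.712 s:
  obj    pos=(+1.527,-0.794) vel=(+2.950,-1.662) ωy=+82.53

Key-timestep trajectory:
   step    t(s)  obj.x    obj.z    obj.vx   obj.vz 
     22  0.1760   +0.541  -0.238  +0.729  -0.411
     44  0.3520   +0.734  -0.347  +1.458  -0.822
     66  0.5280   +1.055  -0.528  +2.187  -1.233


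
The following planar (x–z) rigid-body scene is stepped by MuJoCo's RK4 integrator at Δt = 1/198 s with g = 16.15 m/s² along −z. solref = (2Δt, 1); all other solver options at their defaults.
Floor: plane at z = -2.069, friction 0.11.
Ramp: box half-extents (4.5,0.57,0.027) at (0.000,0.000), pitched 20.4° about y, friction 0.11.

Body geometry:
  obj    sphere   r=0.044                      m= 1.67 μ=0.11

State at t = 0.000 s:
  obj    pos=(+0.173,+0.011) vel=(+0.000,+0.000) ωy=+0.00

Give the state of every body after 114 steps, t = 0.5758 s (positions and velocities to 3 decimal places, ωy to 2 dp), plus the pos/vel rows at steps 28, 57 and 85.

State at t = 0.5758 s:
  obj    pos=(+0.798,-0.221) vel=(+2.170,-0.807) ωy=+52.59

Key-timestep trajectory:
   step    t(s)  obj.x    obj.z    obj.vx   obj.vz 
     28  0.1414   +0.211  -0.003  +0.533  -0.198
     57  0.2879   +0.329  -0.047  +1.085  -0.404
     85  0.4293   +0.521  -0.118  +1.618  -0.602


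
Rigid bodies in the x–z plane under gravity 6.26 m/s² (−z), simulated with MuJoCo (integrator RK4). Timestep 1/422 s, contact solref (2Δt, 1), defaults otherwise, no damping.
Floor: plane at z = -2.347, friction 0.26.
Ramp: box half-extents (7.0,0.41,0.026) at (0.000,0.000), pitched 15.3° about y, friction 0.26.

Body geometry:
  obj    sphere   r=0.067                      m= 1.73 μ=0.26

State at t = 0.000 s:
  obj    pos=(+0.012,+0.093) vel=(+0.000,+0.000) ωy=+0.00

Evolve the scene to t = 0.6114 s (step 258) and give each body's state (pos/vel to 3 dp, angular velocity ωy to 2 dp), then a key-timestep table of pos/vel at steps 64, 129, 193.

State at t = 0.6114 s:
  obj    pos=(+0.225,+0.035) vel=(+0.696,-0.190) ωy=+10.77

Key-timestep trajectory:
   step    t(s)  obj.x    obj.z    obj.vx   obj.vz 
     64  0.1517   +0.025  +0.090  +0.173  -0.047
    129  0.3057   +0.065  +0.079  +0.348  -0.095
    193  0.4573   +0.131  +0.061  +0.521  -0.142


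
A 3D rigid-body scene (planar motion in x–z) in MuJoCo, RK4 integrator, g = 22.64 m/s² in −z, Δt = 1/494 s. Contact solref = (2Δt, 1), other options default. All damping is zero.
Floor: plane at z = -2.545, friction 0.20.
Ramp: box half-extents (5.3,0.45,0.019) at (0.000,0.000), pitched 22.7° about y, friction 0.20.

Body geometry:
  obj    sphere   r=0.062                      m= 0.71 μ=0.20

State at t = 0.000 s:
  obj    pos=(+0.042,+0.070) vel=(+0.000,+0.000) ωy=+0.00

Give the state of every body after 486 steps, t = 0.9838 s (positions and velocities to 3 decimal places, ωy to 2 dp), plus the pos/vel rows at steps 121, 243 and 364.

State at t = 0.9838 s:
  obj    pos=(+2.828,-1.095) vel=(+5.664,-2.369) ωy=+99.02

Key-timestep trajectory:
   step    t(s)  obj.x    obj.z    obj.vx   obj.vz 
    121  0.2449   +0.215  -0.002  +1.410  -0.590
    243  0.4919   +0.739  -0.221  +2.832  -1.185
    364  0.7368   +1.605  -0.584  +4.242  -1.775


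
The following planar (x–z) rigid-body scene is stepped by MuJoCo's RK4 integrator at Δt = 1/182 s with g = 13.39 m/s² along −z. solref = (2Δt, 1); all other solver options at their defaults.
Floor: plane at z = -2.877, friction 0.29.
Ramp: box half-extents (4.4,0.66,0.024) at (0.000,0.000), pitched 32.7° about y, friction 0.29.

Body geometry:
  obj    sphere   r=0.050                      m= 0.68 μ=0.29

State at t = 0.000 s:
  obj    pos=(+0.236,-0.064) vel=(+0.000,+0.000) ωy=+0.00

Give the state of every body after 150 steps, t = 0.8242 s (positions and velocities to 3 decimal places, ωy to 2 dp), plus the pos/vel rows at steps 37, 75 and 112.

State at t = 0.8242 s:
  obj    pos=(+1.713,-1.012) vel=(+3.584,-2.301) ωy=+85.14

Key-timestep trajectory:
   step    t(s)  obj.x    obj.z    obj.vx   obj.vz 
     37  0.2033   +0.326  -0.121  +0.884  -0.568
     75  0.4121   +0.606  -0.301  +1.792  -1.151
    112  0.6154   +1.060  -0.592  +2.676  -1.718


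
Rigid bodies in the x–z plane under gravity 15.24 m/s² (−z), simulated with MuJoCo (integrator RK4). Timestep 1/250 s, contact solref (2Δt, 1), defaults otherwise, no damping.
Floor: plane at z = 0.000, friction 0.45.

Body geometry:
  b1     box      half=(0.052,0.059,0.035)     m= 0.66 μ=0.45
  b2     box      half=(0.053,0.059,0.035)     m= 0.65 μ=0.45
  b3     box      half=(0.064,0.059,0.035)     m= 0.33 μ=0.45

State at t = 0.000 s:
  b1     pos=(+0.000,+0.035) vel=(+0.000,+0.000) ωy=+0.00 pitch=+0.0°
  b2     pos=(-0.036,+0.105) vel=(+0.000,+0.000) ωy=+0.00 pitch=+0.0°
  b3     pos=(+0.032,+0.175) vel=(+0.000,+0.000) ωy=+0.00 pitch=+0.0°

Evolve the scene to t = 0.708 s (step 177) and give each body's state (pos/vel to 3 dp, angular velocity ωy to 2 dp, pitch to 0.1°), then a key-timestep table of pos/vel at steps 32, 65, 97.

State at t = 0.708 s:
  b1     pos=(+0.000,+0.035) vel=(+0.000,+0.000) ωy=+0.00 pitch=+0.0°
  b2     pos=(-0.036,+0.105) vel=(+0.000,+0.000) ωy=+0.00 pitch=+0.0°
  b3     pos=(+0.233,+0.035) vel=(+0.000,+0.000) ωy=+0.00 pitch=+180.0°

Key-timestep trajectory:
   step    t(s)  b1.x    b1.z    b1.vx   b1.vz   b2.x    b2.z    b2.vx   b2.vz   b3.x    b3.z    b3.vx   b3.vz 
     32  0.1280   +0.000  +0.035  +0.000  +0.000   -0.036  +0.105  +0.000  +0.000   +0.052  +0.156  +0.275  -0.479
     65  0.2600   +0.000  +0.035  +0.000  +0.000   -0.036  +0.105  +0.000  +0.000   +0.133  +0.064  +0.573  +0.222
     97  0.3880   +0.000  +0.035  +0.000  +0.000   -0.036  +0.105  +0.000  +0.000   +0.195  +0.066  +0.551  -0.267


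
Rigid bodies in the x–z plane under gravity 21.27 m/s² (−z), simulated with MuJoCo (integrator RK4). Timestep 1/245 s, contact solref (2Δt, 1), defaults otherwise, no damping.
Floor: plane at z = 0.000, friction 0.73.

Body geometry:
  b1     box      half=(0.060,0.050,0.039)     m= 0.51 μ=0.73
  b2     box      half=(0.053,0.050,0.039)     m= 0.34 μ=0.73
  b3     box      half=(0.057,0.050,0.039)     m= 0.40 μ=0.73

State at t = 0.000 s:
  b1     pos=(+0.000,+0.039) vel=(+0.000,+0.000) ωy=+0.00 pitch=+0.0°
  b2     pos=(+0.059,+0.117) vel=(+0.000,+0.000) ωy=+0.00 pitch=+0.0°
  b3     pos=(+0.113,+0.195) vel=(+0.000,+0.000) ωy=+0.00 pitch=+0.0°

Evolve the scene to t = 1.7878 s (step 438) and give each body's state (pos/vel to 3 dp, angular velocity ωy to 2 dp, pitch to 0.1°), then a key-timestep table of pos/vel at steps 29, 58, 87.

State at t = 1.7878 s:
  b1     pos=(+0.000,+0.039) vel=(+0.000,+0.000) ωy=+0.00 pitch=+0.0°
  b2     pos=(+0.108,+0.053) vel=(+0.000,+0.000) ωy=+0.00 pitch=+90.0°
  b3     pos=(+0.335,+0.039) vel=(+0.000,+0.000) ωy=+0.00 pitch=+180.0°

Key-timestep trajectory:
   step    t(s)  b1.x    b1.z    b1.vx   b1.vz   b2.x    b2.z    b2.vx   b2.vz   b3.x    b3.z    b3.vx   b3.vz 
     29  0.1184   +0.000  +0.039  -0.001  +0.000   +0.076  +0.114  +0.314  -0.131   +0.158  +0.160  +0.742  -0.848
     58  0.2367   +0.000  +0.039  +0.000  +0.000   +0.109  +0.052  -0.066  +0.103   +0.252  +0.064  +0.505  +0.288
     87  0.3551   +0.000  +0.039  +0.000  +0.000   +0.108  +0.053  +0.000  +0.000   +0.307  +0.062  +0.567  -0.268


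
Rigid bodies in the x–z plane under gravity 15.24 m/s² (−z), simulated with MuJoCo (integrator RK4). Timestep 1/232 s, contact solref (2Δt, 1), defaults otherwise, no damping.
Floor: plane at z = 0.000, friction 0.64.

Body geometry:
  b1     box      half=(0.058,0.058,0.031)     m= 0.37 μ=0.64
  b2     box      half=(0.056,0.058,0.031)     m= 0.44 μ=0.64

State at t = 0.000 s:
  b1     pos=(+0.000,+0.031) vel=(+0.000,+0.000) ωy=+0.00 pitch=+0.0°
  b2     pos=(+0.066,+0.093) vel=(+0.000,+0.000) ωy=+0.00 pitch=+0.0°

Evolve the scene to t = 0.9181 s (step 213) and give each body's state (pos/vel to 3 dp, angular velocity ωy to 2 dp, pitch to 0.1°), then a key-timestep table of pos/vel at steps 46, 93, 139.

State at t = 0.9181 s:
  b1     pos=(+0.000,+0.031) vel=(+0.000,+0.000) ωy=+0.00 pitch=+0.0°
  b2     pos=(+0.119,+0.056) vel=(+0.000,+0.000) ωy=+0.00 pitch=+90.0°

Key-timestep trajectory:
   step    t(s)  b1.x    b1.z    b1.vx   b1.vz   b2.x    b2.z    b2.vx   b2.vz 
     46  0.1983   +0.000  +0.031  +0.000  +0.000   +0.104  +0.061  +0.485  -0.055
     93  0.4009   +0.000  +0.031  +0.000  +0.000   +0.140  +0.063  -0.054  -0.009
    139  0.5991   +0.000  +0.031  +0.000  +0.000   +0.113  +0.059  +0.111  -0.047


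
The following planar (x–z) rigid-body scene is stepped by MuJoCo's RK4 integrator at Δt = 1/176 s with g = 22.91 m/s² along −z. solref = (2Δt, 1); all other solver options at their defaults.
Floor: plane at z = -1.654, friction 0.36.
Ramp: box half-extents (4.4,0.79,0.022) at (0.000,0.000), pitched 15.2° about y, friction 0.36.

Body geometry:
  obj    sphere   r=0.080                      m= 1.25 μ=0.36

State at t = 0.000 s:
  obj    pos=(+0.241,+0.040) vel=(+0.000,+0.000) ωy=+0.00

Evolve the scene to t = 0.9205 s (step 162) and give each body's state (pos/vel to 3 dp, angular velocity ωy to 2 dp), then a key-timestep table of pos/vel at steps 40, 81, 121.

State at t = 0.9205 s:
  obj    pos=(+1.995,-0.436) vel=(+3.811,-1.035) ωy=+49.36

Key-timestep trajectory:
   step    t(s)  obj.x    obj.z    obj.vx   obj.vz 
     40  0.2273   +0.348  +0.011  +0.941  -0.256
     81  0.4602   +0.680  -0.079  +1.906  -0.518
    121  0.6875   +1.220  -0.226  +2.847  -0.773


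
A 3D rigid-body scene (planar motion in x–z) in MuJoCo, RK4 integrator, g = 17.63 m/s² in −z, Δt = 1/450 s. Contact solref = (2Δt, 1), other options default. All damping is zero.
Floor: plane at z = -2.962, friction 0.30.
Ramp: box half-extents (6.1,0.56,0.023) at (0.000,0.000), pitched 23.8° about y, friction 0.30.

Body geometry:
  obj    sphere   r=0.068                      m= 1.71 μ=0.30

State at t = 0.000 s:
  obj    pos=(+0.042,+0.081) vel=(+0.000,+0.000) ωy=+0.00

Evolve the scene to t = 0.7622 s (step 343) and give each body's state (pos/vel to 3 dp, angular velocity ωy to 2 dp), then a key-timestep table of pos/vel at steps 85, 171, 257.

State at t = 0.7622 s:
  obj    pos=(+1.393,-0.515) vel=(+3.544,-1.563) ωy=+56.96

Key-timestep trajectory:
   step    t(s)  obj.x    obj.z    obj.vx   obj.vz 
     85  0.1889   +0.125  +0.044  +0.878  -0.387
    171  0.3800   +0.378  -0.067  +1.767  -0.779
    257  0.5711   +0.800  -0.254  +2.656  -1.171


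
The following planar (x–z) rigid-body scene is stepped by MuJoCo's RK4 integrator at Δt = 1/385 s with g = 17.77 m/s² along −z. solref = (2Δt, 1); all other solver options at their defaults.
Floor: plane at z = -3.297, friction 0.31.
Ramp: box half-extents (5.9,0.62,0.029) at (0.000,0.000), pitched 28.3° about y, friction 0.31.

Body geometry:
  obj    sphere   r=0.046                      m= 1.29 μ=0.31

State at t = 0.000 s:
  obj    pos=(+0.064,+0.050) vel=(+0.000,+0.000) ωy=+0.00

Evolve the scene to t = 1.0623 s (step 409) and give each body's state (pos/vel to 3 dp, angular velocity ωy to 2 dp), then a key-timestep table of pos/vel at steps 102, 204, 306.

State at t = 1.0623 s:
  obj    pos=(+3.054,-1.559) vel=(+5.629,-3.031) ωy=+138.96

Key-timestep trajectory:
   step    t(s)  obj.x    obj.z    obj.vx   obj.vz 
    102  0.2649   +0.250  -0.050  +1.404  -0.756
    204  0.5299   +0.808  -0.350  +2.807  -1.512
    306  0.7948   +1.738  -0.851  +4.211  -2.267


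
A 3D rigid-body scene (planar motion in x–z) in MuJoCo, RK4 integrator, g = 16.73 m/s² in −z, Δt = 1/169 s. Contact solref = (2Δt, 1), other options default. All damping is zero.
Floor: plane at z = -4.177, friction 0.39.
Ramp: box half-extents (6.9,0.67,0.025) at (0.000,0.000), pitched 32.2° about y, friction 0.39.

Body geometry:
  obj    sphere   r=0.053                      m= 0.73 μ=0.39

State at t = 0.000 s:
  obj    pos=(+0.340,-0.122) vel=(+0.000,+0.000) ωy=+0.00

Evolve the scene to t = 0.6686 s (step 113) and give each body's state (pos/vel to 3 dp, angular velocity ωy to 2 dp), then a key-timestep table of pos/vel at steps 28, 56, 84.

State at t = 0.6686 s:
  obj    pos=(+1.545,-0.881) vel=(+3.603,-2.269) ωy=+80.32

Key-timestep trajectory:
   step    t(s)  obj.x    obj.z    obj.vx   obj.vz 
     28  0.1657   +0.414  -0.169  +0.893  -0.562
     56  0.3314   +0.636  -0.308  +1.786  -1.125
     84  0.4970   +1.006  -0.541  +2.678  -1.687


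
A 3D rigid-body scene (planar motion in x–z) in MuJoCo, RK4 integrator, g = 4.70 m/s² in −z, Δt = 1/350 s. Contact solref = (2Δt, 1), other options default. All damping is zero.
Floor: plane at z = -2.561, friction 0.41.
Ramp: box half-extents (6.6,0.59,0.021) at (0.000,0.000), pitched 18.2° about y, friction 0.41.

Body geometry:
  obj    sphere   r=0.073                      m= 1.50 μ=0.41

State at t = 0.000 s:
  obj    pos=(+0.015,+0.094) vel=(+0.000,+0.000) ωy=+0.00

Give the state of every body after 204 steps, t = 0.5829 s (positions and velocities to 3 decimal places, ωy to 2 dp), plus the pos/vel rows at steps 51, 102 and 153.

State at t = 0.5829 s:
  obj    pos=(+0.184,+0.038) vel=(+0.581,-0.191) ωy=+8.37

Key-timestep trajectory:
   step    t(s)  obj.x    obj.z    obj.vx   obj.vz 
     51  0.1457   +0.026  +0.091  +0.145  -0.048
    102  0.2914   +0.057  +0.080  +0.290  -0.095
    153  0.4371   +0.110  +0.063  +0.435  -0.143


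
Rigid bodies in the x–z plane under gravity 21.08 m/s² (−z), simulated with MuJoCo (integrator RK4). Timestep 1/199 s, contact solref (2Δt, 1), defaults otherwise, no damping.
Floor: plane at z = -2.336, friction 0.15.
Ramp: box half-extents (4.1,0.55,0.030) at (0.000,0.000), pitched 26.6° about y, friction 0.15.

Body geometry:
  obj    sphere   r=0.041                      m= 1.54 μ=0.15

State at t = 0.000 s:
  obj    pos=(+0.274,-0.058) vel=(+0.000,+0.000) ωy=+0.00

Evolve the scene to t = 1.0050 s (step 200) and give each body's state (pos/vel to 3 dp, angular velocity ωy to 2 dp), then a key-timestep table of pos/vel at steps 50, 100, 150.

State at t = 1.0050 s:
  obj    pos=(+3.319,-1.583) vel=(+6.059,-3.034) ωy=+165.21

Key-timestep trajectory:
   step    t(s)  obj.x    obj.z    obj.vx   obj.vz 
     50  0.2513   +0.465  -0.153  +1.515  -0.759
    100  0.5025   +1.036  -0.439  +3.030  -1.517
    150  0.7538   +1.987  -0.916  +4.545  -2.276


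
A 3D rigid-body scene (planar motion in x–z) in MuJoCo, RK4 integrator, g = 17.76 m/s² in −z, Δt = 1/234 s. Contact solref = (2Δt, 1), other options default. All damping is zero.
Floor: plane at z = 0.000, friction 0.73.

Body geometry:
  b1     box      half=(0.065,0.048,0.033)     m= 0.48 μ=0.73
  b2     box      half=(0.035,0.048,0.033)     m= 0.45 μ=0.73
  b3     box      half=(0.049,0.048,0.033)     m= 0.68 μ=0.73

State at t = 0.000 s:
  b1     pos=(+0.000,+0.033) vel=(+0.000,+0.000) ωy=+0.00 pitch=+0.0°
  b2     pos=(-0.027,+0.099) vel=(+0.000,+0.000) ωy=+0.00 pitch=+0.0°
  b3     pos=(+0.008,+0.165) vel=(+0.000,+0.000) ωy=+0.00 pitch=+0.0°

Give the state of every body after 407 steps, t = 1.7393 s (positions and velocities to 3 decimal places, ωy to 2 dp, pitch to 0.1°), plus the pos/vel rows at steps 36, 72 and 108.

State at t = 1.7393 s:
  b1     pos=(+0.000,+0.033) vel=(+0.000,+0.000) ωy=+0.00 pitch=+0.0°
  b2     pos=(-0.027,+0.099) vel=(+0.000,+0.000) ωy=+0.00 pitch=+0.0°
  b3     pos=(+0.127,+0.033) vel=(+0.000,+0.000) ωy=+0.00 pitch=+180.0°

Key-timestep trajectory:
   step    t(s)  b1.x    b1.z    b1.vx   b1.vz   b2.x    b2.z    b2.vx   b2.vz   b3.x    b3.z    b3.vx   b3.vz 
     36  0.1538   +0.000  +0.033  +0.000  +0.000   -0.027  +0.099  +0.000  +0.000   +0.010  +0.165  +0.035  -0.002
     72  0.3077   +0.000  +0.033  -0.001  +0.000   -0.027  +0.099  -0.001  +0.000   +0.031  +0.155  +0.301  -0.283
    108  0.4615   +0.000  +0.033  +0.000  +0.000   -0.027  +0.099  -0.001  +0.000   +0.100  +0.102  +0.570  -0.564


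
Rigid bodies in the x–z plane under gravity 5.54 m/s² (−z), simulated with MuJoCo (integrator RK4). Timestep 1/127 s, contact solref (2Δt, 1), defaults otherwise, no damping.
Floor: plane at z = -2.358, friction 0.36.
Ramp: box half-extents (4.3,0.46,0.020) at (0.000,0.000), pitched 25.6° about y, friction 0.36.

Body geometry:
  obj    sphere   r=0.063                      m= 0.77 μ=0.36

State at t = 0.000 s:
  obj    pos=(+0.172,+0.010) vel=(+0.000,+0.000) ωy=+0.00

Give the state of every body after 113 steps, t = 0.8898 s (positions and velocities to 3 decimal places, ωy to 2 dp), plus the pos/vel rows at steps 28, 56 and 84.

State at t = 0.8898 s:
  obj    pos=(+0.782,-0.283) vel=(+1.372,-0.657) ωy=+24.14

Key-timestep trajectory:
   step    t(s)  obj.x    obj.z    obj.vx   obj.vz 
     28  0.2205   +0.209  -0.008  +0.340  -0.163
     56  0.4409   +0.322  -0.062  +0.680  -0.326
     84  0.6614   +0.509  -0.152  +1.020  -0.489


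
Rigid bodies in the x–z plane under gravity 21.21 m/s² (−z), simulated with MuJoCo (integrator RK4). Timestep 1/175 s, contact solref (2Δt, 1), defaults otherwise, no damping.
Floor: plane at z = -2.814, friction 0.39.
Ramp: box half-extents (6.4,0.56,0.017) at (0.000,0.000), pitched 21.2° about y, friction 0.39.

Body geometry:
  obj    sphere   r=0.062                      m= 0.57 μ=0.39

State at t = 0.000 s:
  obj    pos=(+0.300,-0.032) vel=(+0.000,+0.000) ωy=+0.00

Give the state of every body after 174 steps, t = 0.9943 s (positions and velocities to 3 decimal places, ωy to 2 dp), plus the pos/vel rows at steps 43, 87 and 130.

State at t = 0.9943 s:
  obj    pos=(+2.825,-1.011) vel=(+5.078,-1.970) ωy=+87.85

Key-timestep trajectory:
   step    t(s)  obj.x    obj.z    obj.vx   obj.vz 
     43  0.2457   +0.454  -0.092  +1.255  -0.487
     87  0.4971   +0.931  -0.277  +2.539  -0.985
    130  0.7429   +1.710  -0.578  +3.794  -1.472


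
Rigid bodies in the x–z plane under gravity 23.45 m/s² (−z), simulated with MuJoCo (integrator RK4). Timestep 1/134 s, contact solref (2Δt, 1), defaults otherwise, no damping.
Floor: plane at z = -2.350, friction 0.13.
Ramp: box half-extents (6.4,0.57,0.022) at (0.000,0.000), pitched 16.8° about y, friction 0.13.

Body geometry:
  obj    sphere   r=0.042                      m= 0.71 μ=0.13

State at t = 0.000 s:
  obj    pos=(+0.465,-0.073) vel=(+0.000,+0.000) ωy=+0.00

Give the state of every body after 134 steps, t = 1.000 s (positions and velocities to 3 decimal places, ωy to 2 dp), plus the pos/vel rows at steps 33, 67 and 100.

State at t = 1.000 s:
  obj    pos=(+2.782,-0.773) vel=(+4.635,-1.399) ωy=+115.22

Key-timestep trajectory:
   step    t(s)  obj.x    obj.z    obj.vx   obj.vz 
     33  0.2463   +0.606  -0.116  +1.142  -0.345
     67  0.5000   +1.044  -0.248  +2.317  -0.700
    100  0.7463   +1.756  -0.463  +3.459  -1.044


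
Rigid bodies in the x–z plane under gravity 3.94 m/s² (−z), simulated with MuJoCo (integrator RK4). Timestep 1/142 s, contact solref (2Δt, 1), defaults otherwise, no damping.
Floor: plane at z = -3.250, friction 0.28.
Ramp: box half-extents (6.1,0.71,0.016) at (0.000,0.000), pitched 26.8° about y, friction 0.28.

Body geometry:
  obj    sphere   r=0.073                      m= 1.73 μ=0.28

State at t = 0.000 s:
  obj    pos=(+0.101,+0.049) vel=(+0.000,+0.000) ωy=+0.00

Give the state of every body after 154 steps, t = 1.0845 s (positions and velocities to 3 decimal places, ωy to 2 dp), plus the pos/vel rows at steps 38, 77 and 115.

State at t = 1.0845 s:
  obj    pos=(+0.767,-0.288) vel=(+1.228,-0.621) ωy=+18.85

Key-timestep trajectory:
   step    t(s)  obj.x    obj.z    obj.vx   obj.vz 
     38  0.2676   +0.142  +0.028  +0.303  -0.153
     77  0.5423   +0.268  -0.035  +0.614  -0.310
    115  0.8099   +0.472  -0.139  +0.917  -0.463


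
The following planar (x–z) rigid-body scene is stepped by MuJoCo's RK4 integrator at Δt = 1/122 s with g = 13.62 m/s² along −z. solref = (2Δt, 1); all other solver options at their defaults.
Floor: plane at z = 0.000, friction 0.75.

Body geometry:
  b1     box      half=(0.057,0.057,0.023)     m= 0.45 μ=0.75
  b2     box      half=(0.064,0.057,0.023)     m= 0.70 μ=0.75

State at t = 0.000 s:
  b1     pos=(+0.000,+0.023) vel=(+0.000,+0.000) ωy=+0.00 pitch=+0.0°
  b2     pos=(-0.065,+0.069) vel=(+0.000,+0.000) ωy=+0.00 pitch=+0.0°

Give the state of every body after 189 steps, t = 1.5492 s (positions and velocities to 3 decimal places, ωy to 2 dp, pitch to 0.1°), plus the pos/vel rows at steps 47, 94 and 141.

State at t = 1.5492 s:
  b1     pos=(+0.002,+0.023) vel=(+0.001,+0.000) ωy=+0.00 pitch=+0.0°
  b2     pos=(-0.077,+0.058) vel=(+0.000,-0.001) ωy=+0.03 pitch=-38.4°

Key-timestep trajectory:
   step    t(s)  b1.x    b1.z    b1.vx   b1.vz   b2.x    b2.z    b2.vx   b2.vz 
     47  0.3852   +0.000  +0.023  +0.002  +0.000   -0.077  +0.059  +0.000  -0.001
     94  0.7705   +0.001  +0.023  +0.002  +0.000   -0.077  +0.059  +0.000  -0.001
    141  1.1557   +0.002  +0.023  +0.002  +0.000   -0.077  +0.058  +0.000  -0.001
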